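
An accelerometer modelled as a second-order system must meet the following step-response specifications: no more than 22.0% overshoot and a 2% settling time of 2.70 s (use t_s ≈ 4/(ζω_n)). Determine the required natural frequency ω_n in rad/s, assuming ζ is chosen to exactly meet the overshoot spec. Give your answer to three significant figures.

ω_n ≈ 3.41 rad/s

From %OS = 100·exp(−πζ/√(1−ζ²)), invert to get ζ = −ln(OS)/√(π² + ln²(OS)) with OS = 0.220.
−ln 0.220 = 1.514, so ζ = 1.514/√(π² + 2.293) = 0.434.
From t_s ≈ 4/(ζω_n): ω_n = 4/(ζ·t_s) = 4/(0.434·2.70) = 3.41 rad/s.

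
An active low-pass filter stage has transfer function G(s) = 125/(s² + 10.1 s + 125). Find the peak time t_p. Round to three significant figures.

t_p ≈ 0.315 s

Matching coefficients with s² + 2ζω_n s + ω_n² gives ω_n² = 125 ⇒ ω_n = 11.2 rad/s, and ζ = 10.1/(2ω_n) = 0.452.
ω_d = ω_n√(1−ζ²) = 9.97 rad/s. Then t_p = π/ω_d = 0.315 s.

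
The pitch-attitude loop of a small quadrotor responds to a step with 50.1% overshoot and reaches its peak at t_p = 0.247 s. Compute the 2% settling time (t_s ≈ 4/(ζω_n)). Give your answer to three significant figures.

The overshoot fixes ζ = −ln(OS)/√(π²+ln²(OS)) = 0.215.
t_p = π/ω_d ⇒ ω_d = 12.7 rad/s; then ω_n = ω_d/√(1−ζ²) = 13.0 rad/s.
t_s ≈ 4/(ζω_n) = 4/(0.215·13.0) = 1.43 s.

t_s ≈ 1.43 s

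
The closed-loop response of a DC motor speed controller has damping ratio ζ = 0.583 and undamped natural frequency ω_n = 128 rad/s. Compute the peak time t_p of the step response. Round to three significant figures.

The damped frequency is ω_d = ω_n√(1−ζ²) = 128·√(1−0.340) = 104 rad/s.
Peak time t_p = π/ω_d = π/104 = 0.0302 s.

t_p ≈ 0.0302 s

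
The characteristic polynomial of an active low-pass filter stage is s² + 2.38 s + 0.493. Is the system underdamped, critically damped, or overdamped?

a² − 4b = 3.7 > 0 (two distinct real roots); the system is overdamped.

overdamped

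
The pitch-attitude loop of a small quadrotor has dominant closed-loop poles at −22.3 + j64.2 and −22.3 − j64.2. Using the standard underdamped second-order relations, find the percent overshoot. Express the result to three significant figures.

%OS ≈ 33.6%

With σ = 22.3, ω_d = 64.2: ω_n = √(σ²+ω_d²) = 68.0 rad/s, ζ = σ/ω_n = 0.328.
%OS = 100·exp(−πζ/√(1−ζ²)) = 33.6%.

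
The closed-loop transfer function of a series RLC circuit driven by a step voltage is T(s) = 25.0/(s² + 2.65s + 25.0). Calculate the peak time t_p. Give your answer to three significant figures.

Matching coefficients with s² + 2ζω_n s + ω_n² gives ω_n² = 25.0 ⇒ ω_n = 5.00 rad/s, and ζ = 2.65/(2ω_n) = 0.265.
ω_d = ω_n√(1−ζ²) = 4.82 rad/s. Then t_p = π/ω_d = 0.652 s.

t_p ≈ 0.652 s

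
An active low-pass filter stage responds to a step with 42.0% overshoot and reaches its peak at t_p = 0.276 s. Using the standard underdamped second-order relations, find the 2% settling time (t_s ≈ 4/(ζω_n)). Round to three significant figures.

ζ from %OS: ζ = |ln 0.420|/√(π²+ln²0.420) = 0.266.
From t_p = π/ω_d, ω_d = π/0.276 = 11.4 rad/s, so ω_n = ω_d/√(1−ζ²) = 11.8 rad/s.
t_s ≈ 4/(ζω_n) = 4/(0.266·11.8) = 1.27 s.

t_s ≈ 1.27 s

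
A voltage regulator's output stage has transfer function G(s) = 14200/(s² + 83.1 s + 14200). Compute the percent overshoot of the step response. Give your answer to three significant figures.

%OS ≈ 31.1%

Matching coefficients with s² + 2ζω_n s + ω_n² gives ω_n² = 14200 ⇒ ω_n = 119 rad/s, and ζ = 83.1/(2ω_n) = 0.349.
Overshoot: exp(−π·0.349/√(1−0.349²)) = 0.311, i.e. 31.1%.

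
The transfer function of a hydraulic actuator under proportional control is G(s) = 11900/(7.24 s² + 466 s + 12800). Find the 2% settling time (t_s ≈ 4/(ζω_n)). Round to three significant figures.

t_s ≈ 0.124 s

Dividing through by 7.24: denominator becomes s² + 64.36 s + 1768.
So ω_n = √1768 = 42.0 rad/s and ζ = 64.36/(2·42.0) = 0.765.
t_s ≈ 4/(ζω_n) = 0.124 s.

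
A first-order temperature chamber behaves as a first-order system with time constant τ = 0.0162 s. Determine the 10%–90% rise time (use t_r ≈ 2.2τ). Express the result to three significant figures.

t_r ≈ 2.2τ = 0.0356 s.

t_r ≈ 0.0356 s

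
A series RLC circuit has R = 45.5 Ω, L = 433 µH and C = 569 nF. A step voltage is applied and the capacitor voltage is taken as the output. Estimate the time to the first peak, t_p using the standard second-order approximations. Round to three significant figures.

t_p ≈ 0.0000872 s

For a series RLC circuit (capacitor voltage as output), ω_n = 1/√(LC) = 1/√(433 µH · 569 nF) = 63700 rad/s.
ζ = (R/2)·√(C/L) = (45.5/2)·√(569 nF/433 µH) = 0.825.
The damped frequency ω_d = ω_n√(1−ζ²) = 36000 rad/s. t_p = π/ω_d = 0.0000872 s.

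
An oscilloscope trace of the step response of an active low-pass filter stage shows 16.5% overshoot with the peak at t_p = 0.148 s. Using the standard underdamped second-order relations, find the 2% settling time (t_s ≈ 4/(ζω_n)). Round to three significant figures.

t_s ≈ 0.329 s

ζ from %OS: ζ = |ln 0.165|/√(π²+ln²0.165) = 0.498.
t_p = π/ω_d ⇒ ω_d = 21.2 rad/s; then ω_n = ω_d/√(1−ζ²) = 24.5 rad/s.
t_s ≈ 4/(ζω_n) = 4/(0.498·24.5) = 0.329 s.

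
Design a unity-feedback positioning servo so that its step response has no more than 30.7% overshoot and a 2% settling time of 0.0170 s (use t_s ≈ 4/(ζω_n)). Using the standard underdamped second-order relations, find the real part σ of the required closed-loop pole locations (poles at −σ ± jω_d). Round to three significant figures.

The settling-time spec alone fixes σ = ζω_n = 4/t_s = 4/0.0170 = 235.
(Overshoot then fixes ζ = 0.352 and hence ω_d = σ·√(1−ζ²)/ζ = 626 rad/s.)

σ ≈ 235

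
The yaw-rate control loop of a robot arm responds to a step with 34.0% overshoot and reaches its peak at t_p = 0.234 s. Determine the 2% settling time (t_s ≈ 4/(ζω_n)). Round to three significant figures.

t_s ≈ 0.868 s

ζ from %OS: ζ = |ln 0.340|/√(π²+ln²0.340) = 0.325.
From t_p = π/ω_d, ω_d = π/0.234 = 13.4 rad/s, so ω_n = ω_d/√(1−ζ²) = 14.2 rad/s.
t_s ≈ 4/(ζω_n) = 4/(0.325·14.2) = 0.868 s.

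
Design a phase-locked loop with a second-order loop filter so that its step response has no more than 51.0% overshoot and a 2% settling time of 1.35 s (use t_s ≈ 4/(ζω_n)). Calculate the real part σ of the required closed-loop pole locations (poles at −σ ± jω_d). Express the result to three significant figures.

The settling-time spec alone fixes σ = ζω_n = 4/t_s = 4/1.35 = 2.96.
(Overshoot then fixes ζ = 0.210 and hence ω_d = σ·√(1−ζ²)/ζ = 13.8 rad/s.)

σ ≈ 2.96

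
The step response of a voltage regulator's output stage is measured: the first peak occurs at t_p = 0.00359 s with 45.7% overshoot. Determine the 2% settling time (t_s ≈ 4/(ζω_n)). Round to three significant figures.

ζ from %OS: ζ = |ln 0.457|/√(π²+ln²0.457) = 0.242.
t_p = π/ω_d ⇒ ω_d = 875 rad/s; then ω_n = ω_d/√(1−ζ²) = 902 rad/s.
t_s ≈ 4/(ζω_n) = 4/(0.242·902) = 0.0183 s.

t_s ≈ 0.0183 s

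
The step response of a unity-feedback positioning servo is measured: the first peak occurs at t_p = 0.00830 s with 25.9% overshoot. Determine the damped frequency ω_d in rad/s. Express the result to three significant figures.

ω_d ≈ 379 rad/s

t_p = π/ω_d, so ω_d = π/0.00830 = 379 rad/s.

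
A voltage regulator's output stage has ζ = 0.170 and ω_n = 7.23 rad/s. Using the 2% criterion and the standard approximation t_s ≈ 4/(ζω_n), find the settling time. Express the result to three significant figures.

t_s ≈ 4/(ζω_n) = 4/(0.170 × 7.23) = 3.25 s.

t_s ≈ 3.25 s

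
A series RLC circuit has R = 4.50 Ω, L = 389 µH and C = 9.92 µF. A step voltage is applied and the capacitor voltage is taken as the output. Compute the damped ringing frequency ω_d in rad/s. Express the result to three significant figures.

ω_d ≈ 15000 rad/s

For a series RLC circuit (capacitor voltage as output), ω_n = 1/√(LC) = 1/√(389 µH · 9.92 µF) = 16100 rad/s.
ζ = (R/2)·√(C/L) = (4.50/2)·√(9.92 µF/389 µH) = 0.359.
The damped frequency ω_d = ω_n√(1−ζ²) = 15000 rad/s.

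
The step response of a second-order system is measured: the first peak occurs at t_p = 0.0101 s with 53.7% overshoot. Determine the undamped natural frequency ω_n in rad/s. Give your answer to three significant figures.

The overshoot fixes ζ = −ln(OS)/√(π²+ln²(OS)) = 0.194.
From t_p = π/ω_d, ω_d = π/0.0101 = 311 rad/s, so ω_n = ω_d/√(1−ζ²) = 317 rad/s.

ω_n ≈ 317 rad/s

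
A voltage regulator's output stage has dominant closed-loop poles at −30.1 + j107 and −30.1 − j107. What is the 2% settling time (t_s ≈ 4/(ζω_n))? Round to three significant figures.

For poles at −σ ± jω_d, ζω_n = σ = 30.1, so t_s ≈ 4/σ = 0.133 s.

t_s ≈ 0.133 s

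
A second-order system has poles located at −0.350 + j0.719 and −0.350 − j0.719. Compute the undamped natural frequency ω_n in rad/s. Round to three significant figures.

ω_n ≈ 0.800 rad/s

The poles are at −σ ± jω_d with σ = 0.350 and ω_d = 0.719, so ω_n = √(σ²+ω_d²) = 0.800 rad/s and ζ = σ/ω_n = 0.438.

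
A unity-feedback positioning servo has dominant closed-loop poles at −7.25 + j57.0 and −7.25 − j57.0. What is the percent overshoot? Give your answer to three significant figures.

|pole| = ω_n = √(7.25² + 57.0²) = 57.5 rad/s; ζ = cos θ = σ/ω_n = 0.126.
%OS = 100 e^{−πζ/√(1−ζ²)} with ζ = 0.126 gives 67.1%.

%OS ≈ 67.1%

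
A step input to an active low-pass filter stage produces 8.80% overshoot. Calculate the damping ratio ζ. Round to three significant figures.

From %OS = 100·exp(−πζ/√(1−ζ²)), invert to get ζ = −ln(OS)/√(π² + ln²(OS)) with OS = 0.0880.
−ln 0.0880 = 2.430, so ζ = 2.430/√(π² + 5.907) = 0.612.

ζ ≈ 0.612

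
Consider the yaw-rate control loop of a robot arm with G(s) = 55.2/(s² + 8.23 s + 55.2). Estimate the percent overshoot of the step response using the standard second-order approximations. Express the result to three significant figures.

%OS ≈ 12.4%

ω_n = √55.2 = 7.43 rad/s; ζ = 8.23/(2·7.43) = 0.554.
%OS = 100 e^{−πζ/√(1−ζ²)} with ζ = 0.554 gives 12.4%.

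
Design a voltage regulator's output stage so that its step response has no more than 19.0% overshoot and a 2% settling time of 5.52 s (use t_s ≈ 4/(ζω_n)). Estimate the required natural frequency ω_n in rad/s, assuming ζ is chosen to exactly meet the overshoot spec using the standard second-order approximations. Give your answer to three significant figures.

ω_n ≈ 1.55 rad/s

ζ = −ln(OS)/√(π² + (ln OS)²). With OS = 0.190, ln OS = −1.661 and ζ = 1.661/3.554 = 0.467.
Then ω_n = 4/(ζ t_s) = 4/(0.467 × 5.52) = 1.55 rad/s.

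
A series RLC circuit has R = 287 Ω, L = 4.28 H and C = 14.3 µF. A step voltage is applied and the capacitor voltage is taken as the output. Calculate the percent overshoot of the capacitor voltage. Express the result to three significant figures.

For a series RLC circuit (capacitor voltage as output), ω_n = 1/√(LC) = 1/√(4.28 H · 14.3 µF) = 128 rad/s.
ζ = (R/2)·√(C/L) = (287/2)·√(14.3 µF/4.28 H) = 0.262.
%OS = 100 e^{−πζ/√(1−ζ²)} with ζ = 0.262 gives 42.6%.

%OS ≈ 42.6%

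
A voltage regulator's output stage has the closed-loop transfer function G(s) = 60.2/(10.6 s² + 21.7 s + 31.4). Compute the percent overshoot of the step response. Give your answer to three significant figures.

Dividing through by 10.6: denominator becomes s² + 2.047 s + 2.962.
So ω_n = √2.962 = 1.72 rad/s and ζ = 2.047/(2·1.72) = 0.595.
%OS = 100 e^{−πζ/√(1−ζ²)} with ζ = 0.595 gives 9.79%.

%OS ≈ 9.79%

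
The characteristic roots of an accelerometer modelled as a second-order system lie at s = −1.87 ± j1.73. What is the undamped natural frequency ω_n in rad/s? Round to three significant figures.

|pole| = ω_n = √(1.87² + 1.73²) = 2.55 rad/s; ζ = cos θ = σ/ω_n = 0.734.

ω_n ≈ 2.55 rad/s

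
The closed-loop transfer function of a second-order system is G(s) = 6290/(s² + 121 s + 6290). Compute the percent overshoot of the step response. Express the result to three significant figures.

%OS ≈ 2.46%

Comparing the denominator to s² + 2ζω_n s + ω_n²: ω_n = √6290 = 79.3 rad/s, and 2ζω_n = 121 so ζ = 121/(2·79.3) = 0.763.
Overshoot: exp(−π·0.763/√(1−0.763²)) = 0.0246, i.e. 2.46%.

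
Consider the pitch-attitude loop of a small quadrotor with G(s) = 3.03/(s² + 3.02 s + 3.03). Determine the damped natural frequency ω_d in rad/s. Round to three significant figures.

Comparing the denominator to s² + 2ζω_n s + ω_n²: ω_n = √3.03 = 1.74 rad/s, and 2ζω_n = 3.02 so ζ = 3.02/(2·1.74) = 0.867.
ω_d = ω_n√(1−ζ²) = 0.866 rad/s.

ω_d ≈ 0.866 rad/s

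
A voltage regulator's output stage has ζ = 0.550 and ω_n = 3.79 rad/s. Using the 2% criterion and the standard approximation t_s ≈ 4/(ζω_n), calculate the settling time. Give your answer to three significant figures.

t_s ≈ 4/(ζω_n) = 4/(0.550 × 3.79) = 1.92 s.

t_s ≈ 1.92 s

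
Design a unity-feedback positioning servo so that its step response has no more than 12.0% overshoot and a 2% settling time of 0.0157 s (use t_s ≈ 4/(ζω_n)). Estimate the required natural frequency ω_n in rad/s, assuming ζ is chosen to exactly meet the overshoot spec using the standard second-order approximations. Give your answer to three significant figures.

ω_n ≈ 455 rad/s

ζ = −ln(OS)/√(π² + (ln OS)²). With OS = 0.120, ln OS = −2.120 and ζ = 2.120/3.790 = 0.559.
From t_s ≈ 4/(ζω_n): ω_n = 4/(ζ·t_s) = 4/(0.559·0.0157) = 455 rad/s.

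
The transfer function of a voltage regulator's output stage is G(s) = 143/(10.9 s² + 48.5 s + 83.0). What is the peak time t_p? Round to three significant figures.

Dividing through by 10.9: denominator becomes s² + 4.450 s + 7.615.
So ω_n = √7.615 = 2.76 rad/s and ζ = 4.450/(2·2.76) = 0.806.
ω_d = 2.76·√(1 − 0.806²) = 1.63 rad/s. t_p = π/ω_d = 1.92 s.

t_p ≈ 1.92 s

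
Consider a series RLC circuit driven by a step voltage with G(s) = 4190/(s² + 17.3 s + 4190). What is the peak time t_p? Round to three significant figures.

ω_n = √4190 = 64.7 rad/s; ζ = 17.3/(2·64.7) = 0.134.
ω_d = ω_n√(1−ζ²) = 64.1 rad/s. Then t_p = π/ω_d = 0.0490 s.

t_p ≈ 0.0490 s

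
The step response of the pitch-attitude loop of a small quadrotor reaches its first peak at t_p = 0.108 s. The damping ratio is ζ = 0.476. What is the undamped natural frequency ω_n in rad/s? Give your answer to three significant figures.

Peak time t_p = π/ω_d, so ω_d = π/t_p = π/0.108 = 29.1 rad/s.
ω_n = ω_d/√(1−ζ²) = 29.1/√0.773 = 33.1 rad/s.

ω_n ≈ 33.1 rad/s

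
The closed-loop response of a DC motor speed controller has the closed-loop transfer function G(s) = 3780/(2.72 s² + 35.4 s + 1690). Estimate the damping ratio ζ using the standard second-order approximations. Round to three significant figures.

ζ ≈ 0.261

Dividing through by 2.72: denominator becomes s² + 13.01 s + 621.3.
So ω_n = √621.3 = 24.9 rad/s and ζ = 13.01/(2·24.9) = 0.261.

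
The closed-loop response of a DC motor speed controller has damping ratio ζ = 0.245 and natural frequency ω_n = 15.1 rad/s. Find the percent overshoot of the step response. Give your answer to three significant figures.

For an underdamped second-order system, %OS = 100·exp(−πζ/√(1−ζ²)).
πζ/√(1−ζ²) = π·0.245/√(1−0.0600) = 0.7939, so %OS = 100·e^(−0.7939) = 45.2%.

%OS ≈ 45.2%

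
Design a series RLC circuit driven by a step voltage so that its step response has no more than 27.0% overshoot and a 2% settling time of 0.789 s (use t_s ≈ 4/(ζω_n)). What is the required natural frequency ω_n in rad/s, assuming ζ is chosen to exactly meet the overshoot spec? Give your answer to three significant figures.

ω_n ≈ 13.2 rad/s

Inverting the overshoot relation: ζ = |ln 0.270|/√(π² + ln²0.270) = 0.385.
From t_s ≈ 4/(ζω_n): ω_n = 4/(ζ·t_s) = 4/(0.385·0.789) = 13.2 rad/s.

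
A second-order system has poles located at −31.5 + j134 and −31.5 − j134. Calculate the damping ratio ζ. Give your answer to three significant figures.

ζ ≈ 0.229

The poles are at −σ ± jω_d with σ = 31.5 and ω_d = 134, so ω_n = √(σ²+ω_d²) = 138 rad/s and ζ = σ/ω_n = 0.229.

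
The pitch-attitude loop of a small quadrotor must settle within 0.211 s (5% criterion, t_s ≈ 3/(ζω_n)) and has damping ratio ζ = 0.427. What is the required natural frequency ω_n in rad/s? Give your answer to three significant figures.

ω_n ≈ 33.3 rad/s

Rearranging t_s ≈ 3/(ζω_n) gives ω_n = 3/(ζ·t_s) = 3/(0.427 × 0.211) = 33.3 rad/s.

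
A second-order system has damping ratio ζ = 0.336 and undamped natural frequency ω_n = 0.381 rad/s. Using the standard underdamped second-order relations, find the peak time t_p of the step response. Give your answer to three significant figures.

The damped frequency is ω_d = ω_n√(1−ζ²) = 0.381·√(1−0.113) = 0.359 rad/s.
Peak time t_p = π/ω_d = π/0.359 = 8.75 s.

t_p ≈ 8.75 s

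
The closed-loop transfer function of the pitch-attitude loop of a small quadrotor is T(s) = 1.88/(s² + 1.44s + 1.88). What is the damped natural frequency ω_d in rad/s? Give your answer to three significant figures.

Comparing the denominator to s² + 2ζω_n s + ω_n²: ω_n = √1.88 = 1.37 rad/s, and 2ζω_n = 1.44 so ζ = 1.44/(2·1.37) = 0.525.
ω_d = ω_n√(1−ζ²) = 1.17 rad/s.

ω_d ≈ 1.17 rad/s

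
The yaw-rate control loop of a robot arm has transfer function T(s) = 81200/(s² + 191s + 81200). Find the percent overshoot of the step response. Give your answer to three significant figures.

ω_n = √81200 = 285 rad/s; ζ = 191/(2·285) = 0.335.
%OS = 100 e^{−πζ/√(1−ζ²)} with ζ = 0.335 gives 32.7%.

%OS ≈ 32.7%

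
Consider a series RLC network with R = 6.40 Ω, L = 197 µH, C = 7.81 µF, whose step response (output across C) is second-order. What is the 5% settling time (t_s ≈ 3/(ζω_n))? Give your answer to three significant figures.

For a series RLC circuit (capacitor voltage as output), ω_n = 1/√(LC) = 1/√(197 µH · 7.81 µF) = 25500 rad/s.
ζ = (R/2)·√(C/L) = (6.40/2)·√(7.81 µF/197 µH) = 0.637.
t_s ≈ 3/(ζω_n) = 0.000185 s.

t_s ≈ 0.000185 s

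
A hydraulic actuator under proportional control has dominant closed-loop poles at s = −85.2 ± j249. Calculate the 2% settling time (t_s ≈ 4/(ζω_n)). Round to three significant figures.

t_s ≈ 0.0469 s

For poles at −σ ± jω_d, ζω_n = σ = 85.2, so t_s ≈ 4/σ = 0.0469 s.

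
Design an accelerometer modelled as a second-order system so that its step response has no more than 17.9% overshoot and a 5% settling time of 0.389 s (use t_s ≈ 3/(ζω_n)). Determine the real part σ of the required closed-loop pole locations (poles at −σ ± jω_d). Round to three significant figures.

σ ≈ 7.71

The settling-time spec alone fixes σ = ζω_n = 3/t_s = 3/0.389 = 7.71.
(Overshoot then fixes ζ = 0.480 and hence ω_d = σ·√(1−ζ²)/ζ = 14.1 rad/s.)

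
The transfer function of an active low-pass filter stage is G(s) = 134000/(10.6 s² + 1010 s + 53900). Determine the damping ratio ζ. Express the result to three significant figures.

Dividing through by 10.6: denominator becomes s² + 95.28 s + 5085.
So ω_n = √5085 = 71.3 rad/s and ζ = 95.28/(2·71.3) = 0.668.

ζ ≈ 0.668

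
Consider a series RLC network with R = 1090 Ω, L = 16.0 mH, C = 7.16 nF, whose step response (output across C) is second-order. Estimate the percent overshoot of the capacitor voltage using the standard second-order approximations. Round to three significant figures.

For a series RLC circuit (capacitor voltage as output), ω_n = 1/√(LC) = 1/√(16.0 mH · 7.16 nF) = 93400 rad/s.
ζ = (R/2)·√(C/L) = (1090/2)·√(7.16 nF/16.0 mH) = 0.365.
Overshoot: exp(−π·0.365/√(1−0.365²)) = 0.292, i.e. 29.2%.

%OS ≈ 29.2%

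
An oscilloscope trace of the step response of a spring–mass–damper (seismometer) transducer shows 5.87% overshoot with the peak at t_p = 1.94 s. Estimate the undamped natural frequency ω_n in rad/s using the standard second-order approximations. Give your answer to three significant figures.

The overshoot fixes ζ = −ln(OS)/√(π²+ln²(OS)) = 0.670.
t_p = π/ω_d ⇒ ω_d = 1.62 rad/s; then ω_n = ω_d/√(1−ζ²) = 2.18 rad/s.

ω_n ≈ 2.18 rad/s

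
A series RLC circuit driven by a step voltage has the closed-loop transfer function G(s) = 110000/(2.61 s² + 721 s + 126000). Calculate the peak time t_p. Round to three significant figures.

t_p ≈ 0.0184 s

Dividing through by 2.61: denominator becomes s² + 276.2 s + 48280.
So ω_n = √48280 = 220 rad/s and ζ = 276.2/(2·220) = 0.629.
The damped frequency ω_d = ω_n√(1−ζ²) = 171 rad/s. t_p = π/ω_d = 0.0184 s.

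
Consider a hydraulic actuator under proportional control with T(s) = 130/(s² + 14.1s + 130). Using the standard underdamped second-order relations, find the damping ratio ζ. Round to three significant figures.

ζ ≈ 0.618

Comparing the denominator to s² + 2ζω_n s + ω_n²: ω_n = √130 = 11.4 rad/s, and 2ζω_n = 14.1 so ζ = 14.1/(2·11.4) = 0.618.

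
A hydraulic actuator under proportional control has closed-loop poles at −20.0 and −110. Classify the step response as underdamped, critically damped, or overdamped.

overdamped

Since the poles are distinct, negative and real, the response is overdamped.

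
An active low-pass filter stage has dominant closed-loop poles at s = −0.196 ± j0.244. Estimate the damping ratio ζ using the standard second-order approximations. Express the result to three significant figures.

The poles are at −σ ± jω_d with σ = 0.196 and ω_d = 0.244, so ω_n = √(σ²+ω_d²) = 0.313 rad/s and ζ = σ/ω_n = 0.626.

ζ ≈ 0.626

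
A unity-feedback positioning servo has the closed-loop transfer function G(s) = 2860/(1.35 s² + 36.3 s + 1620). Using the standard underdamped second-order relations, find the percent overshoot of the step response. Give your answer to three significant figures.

%OS ≈ 26.6%

Dividing through by 1.35: denominator becomes s² + 26.89 s + 1200.
So ω_n = √1200 = 34.6 rad/s and ζ = 26.89/(2·34.6) = 0.388.
%OS = 100·exp(−πζ/√(1−ζ²)) = 26.6%.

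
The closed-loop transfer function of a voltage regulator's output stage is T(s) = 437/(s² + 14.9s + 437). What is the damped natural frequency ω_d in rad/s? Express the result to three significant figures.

ω_d ≈ 19.5 rad/s

Matching coefficients with s² + 2ζω_n s + ω_n² gives ω_n² = 437 ⇒ ω_n = 20.9 rad/s, and ζ = 14.9/(2ω_n) = 0.356.
ω_d = ω_n√(1−ζ²) = 19.5 rad/s.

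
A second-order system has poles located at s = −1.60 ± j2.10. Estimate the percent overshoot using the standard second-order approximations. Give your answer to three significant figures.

%OS ≈ 9.13%

The poles are at −σ ± jω_d with σ = 1.60 and ω_d = 2.10, so ω_n = √(σ²+ω_d²) = 2.64 rad/s and ζ = σ/ω_n = 0.606.
Overshoot: exp(−π·0.606/√(1−0.606²)) = 0.0913, i.e. 9.13%.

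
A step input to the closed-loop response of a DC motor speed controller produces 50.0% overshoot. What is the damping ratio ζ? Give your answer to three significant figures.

ζ ≈ 0.215

From %OS = 100·exp(−πζ/√(1−ζ²)), invert to get ζ = −ln(OS)/√(π² + ln²(OS)) with OS = 0.500.
−ln 0.500 = 0.6931, so ζ = 0.6931/√(π² + 0.4805) = 0.215.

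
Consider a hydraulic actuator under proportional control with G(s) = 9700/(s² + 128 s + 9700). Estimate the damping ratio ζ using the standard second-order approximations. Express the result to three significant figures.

Comparing the denominator to s² + 2ζω_n s + ω_n²: ω_n = √9700 = 98.5 rad/s, and 2ζω_n = 128 so ζ = 128/(2·98.5) = 0.650.

ζ ≈ 0.650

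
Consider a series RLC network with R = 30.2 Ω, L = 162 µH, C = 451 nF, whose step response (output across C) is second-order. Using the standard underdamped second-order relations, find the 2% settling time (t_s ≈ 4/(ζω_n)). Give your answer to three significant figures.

For a series RLC circuit (capacitor voltage as output), ω_n = 1/√(LC) = 1/√(162 µH · 451 nF) = 117000 rad/s.
ζ = (R/2)·√(C/L) = (30.2/2)·√(451 nF/162 µH) = 0.797.
t_s ≈ 4/(ζω_n) = 0.0000429 s.

t_s ≈ 0.0000429 s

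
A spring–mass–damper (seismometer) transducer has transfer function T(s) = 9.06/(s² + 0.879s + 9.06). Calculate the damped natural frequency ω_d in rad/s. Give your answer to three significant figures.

ω_n = √9.06 = 3.01 rad/s; ζ = 0.879/(2·3.01) = 0.146.
The damped frequency ω_d = ω_n√(1−ζ²) = 2.98 rad/s.

ω_d ≈ 2.98 rad/s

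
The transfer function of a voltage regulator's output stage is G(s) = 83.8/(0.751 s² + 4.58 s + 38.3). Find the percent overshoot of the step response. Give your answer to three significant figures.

%OS ≈ 22.7%

Dividing through by 0.751: denominator becomes s² + 6.099 s + 51.00.
So ω_n = √51.00 = 7.14 rad/s and ζ = 6.099/(2·7.14) = 0.427.
%OS = 100 e^{−πζ/√(1−ζ²)} with ζ = 0.427 gives 22.7%.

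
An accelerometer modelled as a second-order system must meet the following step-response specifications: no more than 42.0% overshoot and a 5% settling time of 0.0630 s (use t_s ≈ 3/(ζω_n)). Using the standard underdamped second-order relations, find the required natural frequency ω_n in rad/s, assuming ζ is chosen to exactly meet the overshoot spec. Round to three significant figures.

ω_n ≈ 179 rad/s

Inverting the overshoot relation: ζ = |ln 0.420|/√(π² + ln²0.420) = 0.266.
From t_s ≈ 3/(ζω_n): ω_n = 3/(ζ·t_s) = 3/(0.266·0.0630) = 179 rad/s.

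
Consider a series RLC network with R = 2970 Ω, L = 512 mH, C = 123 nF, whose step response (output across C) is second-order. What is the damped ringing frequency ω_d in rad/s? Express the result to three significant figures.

ω_d ≈ 2730 rad/s

For a series RLC circuit (capacitor voltage as output), ω_n = 1/√(LC) = 1/√(512 mH · 123 nF) = 3980 rad/s.
ζ = (R/2)·√(C/L) = (2970/2)·√(123 nF/512 mH) = 0.728.
ω_d = 3980·√(1 − 0.728²) = 2730 rad/s.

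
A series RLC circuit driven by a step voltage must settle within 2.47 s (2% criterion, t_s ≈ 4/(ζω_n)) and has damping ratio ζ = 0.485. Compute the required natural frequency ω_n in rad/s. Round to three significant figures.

ω_n ≈ 3.34 rad/s

Rearranging t_s ≈ 4/(ζω_n) gives ω_n = 4/(ζ·t_s) = 4/(0.485 × 2.47) = 3.34 rad/s.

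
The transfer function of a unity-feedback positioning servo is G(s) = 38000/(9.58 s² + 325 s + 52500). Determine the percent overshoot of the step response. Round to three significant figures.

%OS ≈ 47.7%

Dividing through by 9.58: denominator becomes s² + 33.92 s + 5480.
So ω_n = √5480 = 74.0 rad/s and ζ = 33.92/(2·74.0) = 0.229.
Overshoot: exp(−π·0.229/√(1−0.229²)) = 0.477, i.e. 47.7%.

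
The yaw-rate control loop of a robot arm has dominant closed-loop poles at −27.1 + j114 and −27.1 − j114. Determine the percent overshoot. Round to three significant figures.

With σ = 27.1, ω_d = 114: ω_n = √(σ²+ω_d²) = 117 rad/s, ζ = σ/ω_n = 0.231.
Overshoot: exp(−π·0.231/√(1−0.231²)) = 0.474, i.e. 47.4%.

%OS ≈ 47.4%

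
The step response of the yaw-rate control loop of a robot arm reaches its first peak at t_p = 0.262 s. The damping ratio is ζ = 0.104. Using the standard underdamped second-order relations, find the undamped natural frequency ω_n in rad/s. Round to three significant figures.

ω_n ≈ 12.1 rad/s

Peak time t_p = π/ω_d, so ω_d = π/t_p = π/0.262 = 12.0 rad/s.
ω_n = ω_d/√(1−ζ²) = 12.0/√0.989 = 12.1 rad/s.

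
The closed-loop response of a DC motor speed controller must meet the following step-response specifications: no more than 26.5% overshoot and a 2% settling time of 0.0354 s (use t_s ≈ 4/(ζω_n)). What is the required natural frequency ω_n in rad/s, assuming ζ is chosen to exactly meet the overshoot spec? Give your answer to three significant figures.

ζ = −ln(OS)/√(π² + (ln OS)²). With OS = 0.265, ln OS = −1.328 and ζ = 1.328/3.411 = 0.389.
From t_s ≈ 4/(ζω_n): ω_n = 4/(ζ·t_s) = 4/(0.389·0.0354) = 290 rad/s.

ω_n ≈ 290 rad/s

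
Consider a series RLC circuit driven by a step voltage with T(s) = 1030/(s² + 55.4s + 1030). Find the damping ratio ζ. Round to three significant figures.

ζ ≈ 0.863

Matching coefficients with s² + 2ζω_n s + ω_n² gives ω_n² = 1030 ⇒ ω_n = 32.1 rad/s, and ζ = 55.4/(2ω_n) = 0.863.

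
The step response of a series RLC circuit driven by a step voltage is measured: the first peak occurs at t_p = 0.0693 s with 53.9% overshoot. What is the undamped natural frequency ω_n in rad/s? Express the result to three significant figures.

ζ from %OS: ζ = |ln 0.539|/√(π²+ln²0.539) = 0.193.
t_p = π/ω_d ⇒ ω_d = 45.3 rad/s; then ω_n = ω_d/√(1−ζ²) = 46.2 rad/s.

ω_n ≈ 46.2 rad/s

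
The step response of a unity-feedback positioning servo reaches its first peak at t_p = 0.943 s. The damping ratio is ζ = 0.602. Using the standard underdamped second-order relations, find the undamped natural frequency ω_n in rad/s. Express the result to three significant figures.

ω_n ≈ 4.17 rad/s

Peak time t_p = π/ω_d, so ω_d = π/t_p = π/0.943 = 3.33 rad/s.
ω_n = ω_d/√(1−ζ²) = 3.33/√0.638 = 4.17 rad/s.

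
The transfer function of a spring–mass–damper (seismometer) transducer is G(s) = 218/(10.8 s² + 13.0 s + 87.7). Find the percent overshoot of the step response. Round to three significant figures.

%OS ≈ 50.7%

Dividing through by 10.8: denominator becomes s² + 1.204 s + 8.120.
So ω_n = √8.120 = 2.85 rad/s and ζ = 1.204/(2·2.85) = 0.211.
%OS = 100 e^{−πζ/√(1−ζ²)} with ζ = 0.211 gives 50.7%.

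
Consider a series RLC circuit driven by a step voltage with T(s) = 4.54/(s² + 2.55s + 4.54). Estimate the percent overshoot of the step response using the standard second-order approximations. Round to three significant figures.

%OS ≈ 9.57%

Matching coefficients with s² + 2ζω_n s + ω_n² gives ω_n² = 4.54 ⇒ ω_n = 2.13 rad/s, and ζ = 2.55/(2ω_n) = 0.598.
%OS = 100 e^{−πζ/√(1−ζ²)} with ζ = 0.598 gives 9.57%.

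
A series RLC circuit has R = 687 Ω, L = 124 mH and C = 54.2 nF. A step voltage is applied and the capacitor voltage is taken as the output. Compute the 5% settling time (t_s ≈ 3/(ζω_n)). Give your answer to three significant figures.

t_s ≈ 0.00108 s

For a series RLC circuit (capacitor voltage as output), ω_n = 1/√(LC) = 1/√(124 mH · 54.2 nF) = 12200 rad/s.
ζ = (R/2)·√(C/L) = (687/2)·√(54.2 nF/124 mH) = 0.227.
t_s ≈ 3/(ζω_n) = 0.00108 s.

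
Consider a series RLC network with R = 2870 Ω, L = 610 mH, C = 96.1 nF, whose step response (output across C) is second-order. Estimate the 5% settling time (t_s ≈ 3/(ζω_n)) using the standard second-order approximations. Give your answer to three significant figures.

t_s ≈ 0.00128 s

For a series RLC circuit (capacitor voltage as output), ω_n = 1/√(LC) = 1/√(610 mH · 96.1 nF) = 4130 rad/s.
ζ = (R/2)·√(C/L) = (2870/2)·√(96.1 nF/610 mH) = 0.570.
t_s ≈ 3/(ζω_n) = 0.00128 s.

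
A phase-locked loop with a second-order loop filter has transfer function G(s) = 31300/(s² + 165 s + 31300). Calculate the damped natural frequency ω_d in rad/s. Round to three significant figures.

ω_n = √31300 = 177 rad/s; ζ = 165/(2·177) = 0.466.
ω_d = ω_n√(1−ζ²) = 157 rad/s.

ω_d ≈ 157 rad/s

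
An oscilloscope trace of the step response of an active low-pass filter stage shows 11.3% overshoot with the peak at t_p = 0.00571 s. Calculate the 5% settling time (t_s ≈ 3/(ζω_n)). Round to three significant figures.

t_s ≈ 0.00786 s

ζ from %OS: ζ = |ln 0.113|/√(π²+ln²0.113) = 0.570.
t_p = π/ω_d ⇒ ω_d = 550 rad/s; then ω_n = ω_d/√(1−ζ²) = 670 rad/s.
t_s ≈ 3/(ζω_n) = 3/(0.570·670) = 0.00786 s.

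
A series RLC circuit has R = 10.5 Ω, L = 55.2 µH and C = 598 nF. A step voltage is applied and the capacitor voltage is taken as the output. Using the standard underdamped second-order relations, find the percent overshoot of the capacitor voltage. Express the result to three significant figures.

For a series RLC circuit (capacitor voltage as output), ω_n = 1/√(LC) = 1/√(55.2 µH · 598 nF) = 174000 rad/s.
ζ = (R/2)·√(C/L) = (10.5/2)·√(598 nF/55.2 µH) = 0.546.
Overshoot: exp(−π·0.546/√(1−0.546²)) = 0.129, i.e. 12.9%.

%OS ≈ 12.9%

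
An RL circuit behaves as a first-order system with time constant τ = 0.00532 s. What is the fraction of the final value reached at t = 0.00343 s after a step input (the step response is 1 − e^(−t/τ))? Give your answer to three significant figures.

y/y_∞ ≈ 0.475

y(t)/y_∞ = 1 − e^(−t/τ) = 1 − e^(−0.00343/0.00532) = 1 − e^(−0.645) = 0.475.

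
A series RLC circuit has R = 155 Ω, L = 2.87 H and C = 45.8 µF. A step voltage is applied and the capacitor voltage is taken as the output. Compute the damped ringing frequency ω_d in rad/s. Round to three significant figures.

ω_d ≈ 82.9 rad/s

For a series RLC circuit (capacitor voltage as output), ω_n = 1/√(LC) = 1/√(2.87 H · 45.8 µF) = 87.2 rad/s.
ζ = (R/2)·√(C/L) = (155/2)·√(45.8 µF/2.87 H) = 0.310.
ω_d = 87.2·√(1 − 0.310²) = 82.9 rad/s.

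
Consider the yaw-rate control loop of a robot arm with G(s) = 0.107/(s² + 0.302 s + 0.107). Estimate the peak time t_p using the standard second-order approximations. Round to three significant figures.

t_p ≈ 10.8 s

Matching coefficients with s² + 2ζω_n s + ω_n² gives ω_n² = 0.107 ⇒ ω_n = 0.327 rad/s, and ζ = 0.302/(2ω_n) = 0.462.
The damped frequency ω_d = ω_n√(1−ζ²) = 0.290 rad/s. Then t_p = π/ω_d = 10.8 s.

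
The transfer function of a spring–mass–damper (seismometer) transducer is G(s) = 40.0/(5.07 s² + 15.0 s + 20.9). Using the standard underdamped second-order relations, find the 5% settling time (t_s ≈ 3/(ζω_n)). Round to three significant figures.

t_s ≈ 2.03 s

Dividing through by 5.07: denominator becomes s² + 2.959 s + 4.122.
So ω_n = √4.122 = 2.03 rad/s and ζ = 2.959/(2·2.03) = 0.729.
t_s ≈ 3/(ζω_n) = 2.03 s.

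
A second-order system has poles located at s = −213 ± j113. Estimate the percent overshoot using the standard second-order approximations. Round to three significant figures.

%OS ≈ 0.268%

|pole| = ω_n = √(213² + 113²) = 241 rad/s; ζ = cos θ = σ/ω_n = 0.883.
Overshoot: exp(−π·0.883/√(1−0.883²)) = 0.00268, i.e. 0.268%.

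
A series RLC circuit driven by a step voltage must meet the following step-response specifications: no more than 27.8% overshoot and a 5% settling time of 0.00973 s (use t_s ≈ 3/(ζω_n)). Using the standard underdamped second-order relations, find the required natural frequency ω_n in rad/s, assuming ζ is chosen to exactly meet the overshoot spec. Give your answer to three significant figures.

ω_n ≈ 817 rad/s

From %OS = 100·exp(−πζ/√(1−ζ²)), invert to get ζ = −ln(OS)/√(π² + ln²(OS)) with OS = 0.278.
−ln 0.278 = 1.280, so ζ = 1.280/√(π² + 1.639) = 0.377.
Then ω_n = 3/(ζ t_s) = 3/(0.377 × 0.00973) = 817 rad/s.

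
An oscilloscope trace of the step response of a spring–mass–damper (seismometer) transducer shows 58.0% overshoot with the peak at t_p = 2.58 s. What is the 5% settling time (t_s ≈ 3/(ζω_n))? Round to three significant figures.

t_s ≈ 14.2 s

The overshoot fixes ζ = −ln(OS)/√(π²+ln²(OS)) = 0.171.
t_p = π/ω_d ⇒ ω_d = 1.22 rad/s; then ω_n = ω_d/√(1−ζ²) = 1.24 rad/s.
t_s ≈ 3/(ζω_n) = 3/(0.171·1.24) = 14.2 s.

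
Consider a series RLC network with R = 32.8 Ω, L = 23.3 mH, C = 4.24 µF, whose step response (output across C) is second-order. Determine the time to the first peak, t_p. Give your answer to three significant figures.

For a series RLC circuit (capacitor voltage as output), ω_n = 1/√(LC) = 1/√(23.3 mH · 4.24 µF) = 3180 rad/s.
ζ = (R/2)·√(C/L) = (32.8/2)·√(4.24 µF/23.3 mH) = 0.221.
ω_d = 3180·√(1 − 0.221²) = 3100 rad/s. t_p = π/ω_d = 0.00101 s.

t_p ≈ 0.00101 s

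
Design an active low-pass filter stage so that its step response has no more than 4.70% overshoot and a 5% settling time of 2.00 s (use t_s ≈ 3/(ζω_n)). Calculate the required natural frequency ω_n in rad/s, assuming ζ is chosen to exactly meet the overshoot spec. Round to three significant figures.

ζ = −ln(OS)/√(π² + (ln OS)²). With OS = 0.0470, ln OS = −3.058 and ζ = 3.058/4.384 = 0.697.
Then ω_n = 3/(ζ t_s) = 3/(0.697 × 2.00) = 2.15 rad/s.

ω_n ≈ 2.15 rad/s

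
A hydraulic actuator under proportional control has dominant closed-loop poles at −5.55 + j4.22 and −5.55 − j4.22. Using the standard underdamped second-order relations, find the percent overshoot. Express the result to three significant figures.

%OS ≈ 1.61%

|pole| = ω_n = √(5.55² + 4.22²) = 6.97 rad/s; ζ = cos θ = σ/ω_n = 0.796.
%OS = 100 e^{−πζ/√(1−ζ²)} with ζ = 0.796 gives 1.61%.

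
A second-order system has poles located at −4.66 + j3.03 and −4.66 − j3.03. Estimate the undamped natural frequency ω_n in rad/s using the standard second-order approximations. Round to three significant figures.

ω_n ≈ 5.56 rad/s

With σ = 4.66, ω_d = 3.03: ω_n = √(σ²+ω_d²) = 5.56 rad/s, ζ = σ/ω_n = 0.838.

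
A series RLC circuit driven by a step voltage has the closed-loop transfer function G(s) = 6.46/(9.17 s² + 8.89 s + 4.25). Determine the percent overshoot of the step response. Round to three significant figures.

Dividing through by 9.17: denominator becomes s² + 0.9695 s + 0.4635.
So ω_n = √0.4635 = 0.681 rad/s and ζ = 0.9695/(2·0.681) = 0.712.
Overshoot: exp(−π·0.712/√(1−0.712²)) = 0.0413, i.e. 4.13%.

%OS ≈ 4.13%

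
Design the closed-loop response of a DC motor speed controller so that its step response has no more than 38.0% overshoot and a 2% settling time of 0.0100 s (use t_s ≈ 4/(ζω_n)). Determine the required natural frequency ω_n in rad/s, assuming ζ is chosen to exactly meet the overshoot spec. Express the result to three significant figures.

ζ = −ln(OS)/√(π² + (ln OS)²). With OS = 0.380, ln OS = −0.9676 and ζ = 0.9676/3.287 = 0.294.
Then ω_n = 4/(ζ t_s) = 4/(0.294 × 0.0100) = 1360 rad/s.

ω_n ≈ 1360 rad/s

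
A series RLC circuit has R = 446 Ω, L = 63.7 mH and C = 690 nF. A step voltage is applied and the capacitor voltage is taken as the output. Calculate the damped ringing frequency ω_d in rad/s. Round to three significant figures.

For a series RLC circuit (capacitor voltage as output), ω_n = 1/√(LC) = 1/√(63.7 mH · 690 nF) = 4770 rad/s.
ζ = (R/2)·√(C/L) = (446/2)·√(690 nF/63.7 mH) = 0.734.
ω_d = ω_n√(1−ζ²) = 3240 rad/s.

ω_d ≈ 3240 rad/s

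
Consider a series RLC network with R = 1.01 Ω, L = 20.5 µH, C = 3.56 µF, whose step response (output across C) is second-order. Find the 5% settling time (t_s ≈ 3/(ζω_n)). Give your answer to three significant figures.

For a series RLC circuit (capacitor voltage as output), ω_n = 1/√(LC) = 1/√(20.5 µH · 3.56 µF) = 117000 rad/s.
ζ = (R/2)·√(C/L) = (1.01/2)·√(3.56 µF/20.5 µH) = 0.210.
t_s ≈ 3/(ζω_n) = 0.000122 s.

t_s ≈ 0.000122 s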